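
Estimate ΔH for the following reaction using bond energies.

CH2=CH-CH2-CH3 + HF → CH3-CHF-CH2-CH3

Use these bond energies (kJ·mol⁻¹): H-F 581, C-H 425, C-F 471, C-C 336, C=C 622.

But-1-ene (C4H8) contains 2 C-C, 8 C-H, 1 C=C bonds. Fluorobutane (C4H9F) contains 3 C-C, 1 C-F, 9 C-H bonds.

ΔH ≈ −29 kJ

Bonds broken (reactants):
  C-C: 2 × 336 = 672
  C-H: 8 × 425 = 3400
  C=C: 1 × 622 = 622
  H-F: 1 × 581 = 581
  Σ(broken) = 5275 kJ
Bonds formed (products):
  C-C: 3 × 336 = 1008
  C-F: 1 × 471 = 471
  C-H: 9 × 425 = 3825
  Σ(formed) = 5304 kJ
ΔH = Σ(broken) − Σ(formed) = 5275 − 5304 = −29 kJ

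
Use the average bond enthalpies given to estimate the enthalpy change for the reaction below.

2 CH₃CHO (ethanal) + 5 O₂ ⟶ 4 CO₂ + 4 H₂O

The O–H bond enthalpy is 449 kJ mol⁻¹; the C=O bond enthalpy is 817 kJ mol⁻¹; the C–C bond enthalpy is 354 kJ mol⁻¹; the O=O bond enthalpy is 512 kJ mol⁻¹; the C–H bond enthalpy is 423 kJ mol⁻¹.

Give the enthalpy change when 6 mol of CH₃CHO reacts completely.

Bonds broken (reactants):
  C–C: 2 × 354 = 708
  C–H: 8 × 423 = 3384
  C=O: 2 × 817 = 1634
  O=O: 5 × 512 = 2560
  Σ(broken) = 8286 kJ
Bonds formed (products):
  C=O: 8 × 817 = 6536
  O–H: 8 × 449 = 3592
  Σ(formed) = 10128 kJ
ΔH = Σ(broken) − Σ(formed) = 8286 − 10128 = −1842 kJ
For 3× the reaction as written: 3 × (−1842) = −5526 kJ

ΔH = −5526 kJ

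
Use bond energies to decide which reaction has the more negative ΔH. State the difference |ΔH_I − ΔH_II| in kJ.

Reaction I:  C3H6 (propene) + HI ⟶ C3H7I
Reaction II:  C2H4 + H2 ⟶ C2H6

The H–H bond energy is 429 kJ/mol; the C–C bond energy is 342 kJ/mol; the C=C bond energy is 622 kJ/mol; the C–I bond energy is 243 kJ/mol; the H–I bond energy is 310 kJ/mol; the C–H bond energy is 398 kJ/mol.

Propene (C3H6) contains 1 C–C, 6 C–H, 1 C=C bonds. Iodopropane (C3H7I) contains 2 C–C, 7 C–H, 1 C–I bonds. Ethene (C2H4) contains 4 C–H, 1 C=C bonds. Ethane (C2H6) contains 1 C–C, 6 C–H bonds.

Reaction II, by 36 kJ

Reaction I:
  Bonds broken (reactants):
    C–C: 1 × 342 = 342
    C–H: 6 × 398 = 2388
    C=C: 1 × 622 = 622
    H–I: 1 × 310 = 310
    Σ(broken) = 3662 kJ
  Bonds formed (products):
    C–C: 2 × 342 = 684
    C–H: 7 × 398 = 2786
    C–I: 1 × 243 = 243
    Σ(formed) = 3713 kJ
  ΔH_I = 3662 − 3713 = −51 kJ
Reaction II:
  Bonds broken (reactants):
    C–H: 4 × 398 = 1592
    C=C: 1 × 622 = 622
    H–H: 1 × 429 = 429
    Σ(broken) = 2643 kJ
  Bonds formed (products):
    C–C: 1 × 342 = 342
    C–H: 6 × 398 = 2388
    Σ(formed) = 2730 kJ
  ΔH_II = 2643 − 2730 = −87 kJ
ΔH_I − ΔH_II = +36 kJ, so reaction II has the more negative ΔH; |ΔH_I − ΔH_II| = 36 kJ.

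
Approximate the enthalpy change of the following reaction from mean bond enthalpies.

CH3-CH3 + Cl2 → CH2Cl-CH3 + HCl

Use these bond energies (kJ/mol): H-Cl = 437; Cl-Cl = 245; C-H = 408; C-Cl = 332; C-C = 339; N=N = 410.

Bonds broken (reactants):
  C-C: 1 × 339 = 339
  C-H: 6 × 408 = 2448
  Cl-Cl: 1 × 245 = 245
  Σ(broken) = 3032 kJ
Bonds formed (products):
  C-C: 1 × 339 = 339
  C-Cl: 1 × 332 = 332
  C-H: 5 × 408 = 2040
  H-Cl: 1 × 437 = 437
  Σ(formed) = 3148 kJ
ΔH = Σ(broken) − Σ(formed) = 3032 − 3148 = −116 kJ

ΔH ≈ −116 kJ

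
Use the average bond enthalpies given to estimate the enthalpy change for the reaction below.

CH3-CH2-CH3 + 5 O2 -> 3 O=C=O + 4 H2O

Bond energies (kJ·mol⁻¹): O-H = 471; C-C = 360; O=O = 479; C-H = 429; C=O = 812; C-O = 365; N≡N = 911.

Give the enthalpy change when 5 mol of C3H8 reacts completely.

ΔH = −10465 kJ

Bonds broken (reactants):
  C-C: 2 × 360 = 720
  C-H: 8 × 429 = 3432
  O=O: 5 × 479 = 2395
  Σ(broken) = 6547 kJ
Bonds formed (products):
  C=O: 6 × 812 = 4872
  O-H: 8 × 471 = 3768
  Σ(formed) = 8640 kJ
ΔH = Σ(broken) − Σ(formed) = 6547 − 8640 = −2093 kJ
For 5× the reaction as written: 5 × (−2093) = −10465 kJ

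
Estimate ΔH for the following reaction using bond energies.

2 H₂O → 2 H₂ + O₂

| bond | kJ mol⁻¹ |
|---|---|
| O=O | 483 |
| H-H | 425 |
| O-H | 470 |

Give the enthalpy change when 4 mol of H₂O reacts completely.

ΔH = +1094 kJ

Bonds broken (reactants):
  O-H: 4 × 470 = 1880
  Σ(broken) = 1880 kJ
Bonds formed (products):
  H-H: 2 × 425 = 850
  O=O: 1 × 483 = 483
  Σ(formed) = 1333 kJ
ΔH = Σ(broken) − Σ(formed) = 1880 − 1333 = +547 kJ
For 2× the reaction as written: 2 × (+547) = +1094 kJ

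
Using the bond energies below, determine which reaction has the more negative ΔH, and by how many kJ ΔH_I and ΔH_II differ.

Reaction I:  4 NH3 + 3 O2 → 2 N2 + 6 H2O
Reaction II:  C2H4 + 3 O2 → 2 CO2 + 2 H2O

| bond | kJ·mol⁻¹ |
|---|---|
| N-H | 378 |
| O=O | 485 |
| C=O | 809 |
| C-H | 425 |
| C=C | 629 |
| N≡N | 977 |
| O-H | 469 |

Reaction I:
  Bonds broken (reactants):
    N-H: 12 × 378 = 4536
    O=O: 3 × 485 = 1455
    Σ(broken) = 5991 kJ
  Bonds formed (products):
    N≡N: 2 × 977 = 1954
    O-H: 12 × 469 = 5628
    Σ(formed) = 7582 kJ
  ΔH_I = 5991 − 7582 = −1591 kJ
Reaction II:
  Bonds broken (reactants):
    C-H: 4 × 425 = 1700
    C=C: 1 × 629 = 629
    O=O: 3 × 485 = 1455
    Σ(broken) = 3784 kJ
  Bonds formed (products):
    C=O: 4 × 809 = 3236
    O-H: 4 × 469 = 1876
    Σ(formed) = 5112 kJ
  ΔH_II = 3784 − 5112 = −1328 kJ
ΔH_I − ΔH_II = −263 kJ, so reaction I has the more negative ΔH; |ΔH_I − ΔH_II| = 263 kJ.

Reaction I, by 263 kJ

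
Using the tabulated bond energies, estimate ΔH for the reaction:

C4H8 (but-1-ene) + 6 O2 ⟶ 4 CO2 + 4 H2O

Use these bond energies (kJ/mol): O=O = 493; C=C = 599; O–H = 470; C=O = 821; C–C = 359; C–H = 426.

ΔH ≈ −2645 kJ

Bonds broken (reactants):
  C–C: 2 × 359 = 718
  C–H: 8 × 426 = 3408
  C=C: 1 × 599 = 599
  O=O: 6 × 493 = 2958
  Σ(broken) = 7683 kJ
Bonds formed (products):
  C=O: 8 × 821 = 6568
  O–H: 8 × 470 = 3760
  Σ(formed) = 10328 kJ
ΔH = Σ(broken) − Σ(formed) = 7683 − 10328 = −2645 kJ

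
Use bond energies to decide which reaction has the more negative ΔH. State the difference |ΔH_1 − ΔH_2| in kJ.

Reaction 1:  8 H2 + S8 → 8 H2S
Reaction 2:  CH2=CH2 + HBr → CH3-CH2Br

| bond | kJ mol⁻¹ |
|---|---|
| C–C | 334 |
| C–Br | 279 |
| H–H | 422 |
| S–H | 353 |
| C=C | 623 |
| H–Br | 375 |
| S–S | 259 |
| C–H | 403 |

Reaction 1, by 182 kJ

Reaction 1:
  Bonds broken (reactants):
    H–H: 8 × 422 = 3376
    S–S: 8 × 259 = 2072
    Σ(broken) = 5448 kJ
  Bonds formed (products):
    S–H: 16 × 353 = 5648
    Σ(formed) = 5648 kJ
  ΔH_1 = 5448 − 5648 = −200 kJ
Reaction 2:
  Bonds broken (reactants):
    C–H: 4 × 403 = 1612
    C=C: 1 × 623 = 623
    H–Br: 1 × 375 = 375
    Σ(broken) = 2610 kJ
  Bonds formed (products):
    C–Br: 1 × 279 = 279
    C–C: 1 × 334 = 334
    C–H: 5 × 403 = 2015
    Σ(formed) = 2628 kJ
  ΔH_2 = 2610 − 2628 = −18 kJ
ΔH_1 − ΔH_2 = −182 kJ, so reaction 1 has the more negative ΔH; |ΔH_1 − ΔH_2| = 182 kJ.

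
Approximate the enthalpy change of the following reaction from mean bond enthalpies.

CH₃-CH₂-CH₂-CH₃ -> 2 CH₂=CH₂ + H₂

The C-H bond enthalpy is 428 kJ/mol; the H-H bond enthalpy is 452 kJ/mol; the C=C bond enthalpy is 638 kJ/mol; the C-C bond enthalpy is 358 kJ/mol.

ΔH ≈ +202 kJ

Bonds broken (reactants):
  C-C: 3 × 358 = 1074
  C-H: 10 × 428 = 4280
  Σ(broken) = 5354 kJ
Bonds formed (products):
  C-H: 8 × 428 = 3424
  C=C: 2 × 638 = 1276
  H-H: 1 × 452 = 452
  Σ(formed) = 5152 kJ
ΔH = Σ(broken) − Σ(formed) = 5354 − 5152 = +202 kJ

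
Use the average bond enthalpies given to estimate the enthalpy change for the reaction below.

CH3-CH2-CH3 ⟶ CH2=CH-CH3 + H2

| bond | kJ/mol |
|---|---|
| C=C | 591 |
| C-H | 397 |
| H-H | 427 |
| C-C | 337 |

ΔH ≈ +113 kJ

Bonds broken (reactants):
  C-C: 2 × 337 = 674
  C-H: 8 × 397 = 3176
  Σ(broken) = 3850 kJ
Bonds formed (products):
  C-C: 1 × 337 = 337
  C-H: 6 × 397 = 2382
  C=C: 1 × 591 = 591
  H-H: 1 × 427 = 427
  Σ(formed) = 3737 kJ
ΔH = Σ(broken) − Σ(formed) = 3850 − 3737 = +113 kJ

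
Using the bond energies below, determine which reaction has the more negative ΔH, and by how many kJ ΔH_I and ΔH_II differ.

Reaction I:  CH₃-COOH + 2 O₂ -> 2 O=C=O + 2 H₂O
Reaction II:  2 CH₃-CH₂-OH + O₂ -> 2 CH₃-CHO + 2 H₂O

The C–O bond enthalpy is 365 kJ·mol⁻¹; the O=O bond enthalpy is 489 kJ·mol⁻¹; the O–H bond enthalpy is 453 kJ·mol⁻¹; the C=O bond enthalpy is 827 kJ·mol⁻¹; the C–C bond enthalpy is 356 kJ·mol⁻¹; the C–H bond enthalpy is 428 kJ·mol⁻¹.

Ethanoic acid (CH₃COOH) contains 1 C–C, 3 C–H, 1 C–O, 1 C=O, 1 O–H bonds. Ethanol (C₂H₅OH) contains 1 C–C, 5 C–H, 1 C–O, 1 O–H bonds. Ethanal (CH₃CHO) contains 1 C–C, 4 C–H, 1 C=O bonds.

Reaction I:
  Bonds broken (reactants):
    C–C: 1 × 356 = 356
    C–H: 3 × 428 = 1284
    C–O: 1 × 365 = 365
    C=O: 1 × 827 = 827
    O–H: 1 × 453 = 453
    O=O: 2 × 489 = 978
    Σ(broken) = 4263 kJ
  Bonds formed (products):
    C=O: 4 × 827 = 3308
    O–H: 4 × 453 = 1812
    Σ(formed) = 5120 kJ
  ΔH_I = 4263 − 5120 = −857 kJ
Reaction II:
  Bonds broken (reactants):
    C–C: 2 × 356 = 712
    C–H: 10 × 428 = 4280
    C–O: 2 × 365 = 730
    O–H: 2 × 453 = 906
    O=O: 1 × 489 = 489
    Σ(broken) = 7117 kJ
  Bonds formed (products):
    C–C: 2 × 356 = 712
    C–H: 8 × 428 = 3424
    C=O: 2 × 827 = 1654
    O–H: 4 × 453 = 1812
    Σ(formed) = 7602 kJ
  ΔH_II = 7117 − 7602 = −485 kJ
ΔH_I − ΔH_II = −372 kJ, so reaction I has the more negative ΔH; |ΔH_I − ΔH_II| = 372 kJ.

Reaction I, by 372 kJ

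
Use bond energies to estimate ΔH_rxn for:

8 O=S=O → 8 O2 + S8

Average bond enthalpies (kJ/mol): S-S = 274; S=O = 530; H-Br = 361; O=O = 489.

Bonds broken (reactants):
  S=O: 16 × 530 = 8480
  Σ(broken) = 8480 kJ
Bonds formed (products):
  O=O: 8 × 489 = 3912
  S-S: 8 × 274 = 2192
  Σ(formed) = 6104 kJ
ΔH = Σ(broken) − Σ(formed) = 8480 − 6104 = +2376 kJ

ΔH ≈ +2376 kJ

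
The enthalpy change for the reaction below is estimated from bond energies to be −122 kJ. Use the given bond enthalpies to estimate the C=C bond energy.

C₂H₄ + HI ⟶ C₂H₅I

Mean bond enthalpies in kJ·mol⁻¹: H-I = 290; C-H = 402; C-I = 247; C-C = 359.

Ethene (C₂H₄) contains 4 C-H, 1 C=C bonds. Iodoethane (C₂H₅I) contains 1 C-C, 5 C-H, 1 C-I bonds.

D(C=C) ≈ 596 kJ/mol

Let D be the C=C bond energy.
Σ(broken) = 4×402 + 1×D + 1×290 = 1898 + D
Σ(formed) = 1×359 + 5×402 + 1×247 = 2616
ΔH = Σ(broken) − Σ(formed) = (1898 + D) − (2616) = −718 + D
Setting this equal to −122 kJ gives D = 596 kJ/mol.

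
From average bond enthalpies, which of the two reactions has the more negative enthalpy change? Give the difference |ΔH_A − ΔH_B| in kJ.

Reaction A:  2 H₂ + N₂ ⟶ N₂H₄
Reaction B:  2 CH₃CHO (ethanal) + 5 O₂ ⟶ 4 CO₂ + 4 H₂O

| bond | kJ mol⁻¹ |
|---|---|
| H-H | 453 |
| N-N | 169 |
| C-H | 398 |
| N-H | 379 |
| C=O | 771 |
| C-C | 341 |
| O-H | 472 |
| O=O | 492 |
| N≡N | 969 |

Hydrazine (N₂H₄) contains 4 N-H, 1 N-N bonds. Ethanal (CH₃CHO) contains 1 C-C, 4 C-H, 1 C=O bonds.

Reaction B, by 2266 kJ

Reaction A:
  Bonds broken (reactants):
    H-H: 2 × 453 = 906
    N≡N: 1 × 969 = 969
    Σ(broken) = 1875 kJ
  Bonds formed (products):
    N-H: 4 × 379 = 1516
    N-N: 1 × 169 = 169
    Σ(formed) = 1685 kJ
  ΔH_A = 1875 − 1685 = +190 kJ
Reaction B:
  Bonds broken (reactants):
    C-C: 2 × 341 = 682
    C-H: 8 × 398 = 3184
    C=O: 2 × 771 = 1542
    O=O: 5 × 492 = 2460
    Σ(broken) = 7868 kJ
  Bonds formed (products):
    C=O: 8 × 771 = 6168
    O-H: 8 × 472 = 3776
    Σ(formed) = 9944 kJ
  ΔH_B = 7868 − 9944 = −2076 kJ
ΔH_A − ΔH_B = +2266 kJ, so reaction B has the more negative ΔH; |ΔH_A − ΔH_B| = 2266 kJ.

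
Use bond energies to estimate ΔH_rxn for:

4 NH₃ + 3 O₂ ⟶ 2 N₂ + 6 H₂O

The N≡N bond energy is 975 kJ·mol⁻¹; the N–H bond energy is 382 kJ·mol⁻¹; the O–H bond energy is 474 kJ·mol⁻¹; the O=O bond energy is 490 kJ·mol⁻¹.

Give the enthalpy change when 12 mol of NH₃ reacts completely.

Bonds broken (reactants):
  N–H: 12 × 382 = 4584
  O=O: 3 × 490 = 1470
  Σ(broken) = 6054 kJ
Bonds formed (products):
  N≡N: 2 × 975 = 1950
  O–H: 12 × 474 = 5688
  Σ(formed) = 7638 kJ
ΔH = Σ(broken) − Σ(formed) = 6054 − 7638 = −1584 kJ
For 3× the reaction as written: 3 × (−1584) = −4752 kJ

ΔH = −4752 kJ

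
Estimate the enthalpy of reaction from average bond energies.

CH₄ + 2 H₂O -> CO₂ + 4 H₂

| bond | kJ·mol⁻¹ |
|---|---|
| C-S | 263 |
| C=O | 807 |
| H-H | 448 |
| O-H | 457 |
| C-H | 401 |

ΔH ≈ +26 kJ

Bonds broken (reactants):
  C-H: 4 × 401 = 1604
  O-H: 4 × 457 = 1828
  Σ(broken) = 3432 kJ
Bonds formed (products):
  C=O: 2 × 807 = 1614
  H-H: 4 × 448 = 1792
  Σ(formed) = 3406 kJ
ΔH = Σ(broken) − Σ(formed) = 3432 − 3406 = +26 kJ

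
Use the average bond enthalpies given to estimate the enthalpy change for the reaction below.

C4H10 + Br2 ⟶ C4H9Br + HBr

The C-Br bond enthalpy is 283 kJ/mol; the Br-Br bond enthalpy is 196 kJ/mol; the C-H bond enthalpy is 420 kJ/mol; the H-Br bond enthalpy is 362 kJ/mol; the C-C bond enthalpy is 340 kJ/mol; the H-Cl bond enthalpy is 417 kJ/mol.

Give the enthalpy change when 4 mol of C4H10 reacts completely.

ΔH = −116 kJ

Bonds broken (reactants):
  Br-Br: 1 × 196 = 196
  C-C: 3 × 340 = 1020
  C-H: 10 × 420 = 4200
  Σ(broken) = 5416 kJ
Bonds formed (products):
  C-Br: 1 × 283 = 283
  C-C: 3 × 340 = 1020
  C-H: 9 × 420 = 3780
  H-Br: 1 × 362 = 362
  Σ(formed) = 5445 kJ
ΔH = Σ(broken) − Σ(formed) = 5416 − 5445 = −29 kJ
For 4× the reaction as written: 4 × (−29) = −116 kJ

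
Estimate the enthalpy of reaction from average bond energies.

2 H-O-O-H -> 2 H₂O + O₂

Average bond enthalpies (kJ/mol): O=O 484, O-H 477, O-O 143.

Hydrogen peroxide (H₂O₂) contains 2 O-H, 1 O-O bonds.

ΔH ≈ −198 kJ

Bonds broken (reactants):
  O-H: 4 × 477 = 1908
  O-O: 2 × 143 = 286
  Σ(broken) = 2194 kJ
Bonds formed (products):
  O-H: 4 × 477 = 1908
  O=O: 1 × 484 = 484
  Σ(formed) = 2392 kJ
ΔH = Σ(broken) − Σ(formed) = 2194 − 2392 = −198 kJ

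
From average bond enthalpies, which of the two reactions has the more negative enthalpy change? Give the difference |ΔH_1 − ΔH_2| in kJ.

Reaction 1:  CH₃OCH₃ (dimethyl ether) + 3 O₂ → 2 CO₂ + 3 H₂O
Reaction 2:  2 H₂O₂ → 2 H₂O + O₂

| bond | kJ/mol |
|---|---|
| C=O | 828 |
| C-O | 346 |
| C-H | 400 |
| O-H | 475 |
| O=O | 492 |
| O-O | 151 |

Reaction 1, by 1404 kJ

Reaction 1:
  Bonds broken (reactants):
    C-H: 6 × 400 = 2400
    C-O: 2 × 346 = 692
    O=O: 3 × 492 = 1476
    Σ(broken) = 4568 kJ
  Bonds formed (products):
    C=O: 4 × 828 = 3312
    O-H: 6 × 475 = 2850
    Σ(formed) = 6162 kJ
  ΔH_1 = 4568 − 6162 = −1594 kJ
Reaction 2:
  Bonds broken (reactants):
    O-H: 4 × 475 = 1900
    O-O: 2 × 151 = 302
    Σ(broken) = 2202 kJ
  Bonds formed (products):
    O-H: 4 × 475 = 1900
    O=O: 1 × 492 = 492
    Σ(formed) = 2392 kJ
  ΔH_2 = 2202 − 2392 = −190 kJ
ΔH_1 − ΔH_2 = −1404 kJ, so reaction 1 has the more negative ΔH; |ΔH_1 − ΔH_2| = 1404 kJ.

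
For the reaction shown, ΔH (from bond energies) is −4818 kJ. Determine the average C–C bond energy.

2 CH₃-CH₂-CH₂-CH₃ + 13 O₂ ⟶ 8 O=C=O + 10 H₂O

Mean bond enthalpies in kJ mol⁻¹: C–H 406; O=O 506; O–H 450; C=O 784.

Let D be the C–C bond energy.
Σ(broken) = 6×D + 20×406 + 13×506 = 14698 + 6D
Σ(formed) = 16×784 + 20×450 = 21544
ΔH = Σ(broken) − Σ(formed) = (14698 + 6D) − (21544) = −6846 + 6D
Setting this equal to −4818 kJ gives 6D = 2028, so D = 338 kJ/mol.

D(C–C) ≈ 338 kJ/mol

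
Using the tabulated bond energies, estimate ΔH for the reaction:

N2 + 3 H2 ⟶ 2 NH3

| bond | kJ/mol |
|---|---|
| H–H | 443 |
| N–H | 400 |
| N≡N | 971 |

Bonds broken (reactants):
  H–H: 3 × 443 = 1329
  N≡N: 1 × 971 = 971
  Σ(broken) = 2300 kJ
Bonds formed (products):
  N–H: 6 × 400 = 2400
  Σ(formed) = 2400 kJ
ΔH = Σ(broken) − Σ(formed) = 2300 − 2400 = −100 kJ

ΔH ≈ −100 kJ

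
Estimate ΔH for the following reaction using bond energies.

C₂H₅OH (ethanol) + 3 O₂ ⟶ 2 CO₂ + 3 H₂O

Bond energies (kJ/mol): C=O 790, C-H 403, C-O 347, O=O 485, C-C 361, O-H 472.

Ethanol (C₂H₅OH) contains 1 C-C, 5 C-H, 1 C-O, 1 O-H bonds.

Bonds broken (reactants):
  C-C: 1 × 361 = 361
  C-H: 5 × 403 = 2015
  C-O: 1 × 347 = 347
  O-H: 1 × 472 = 472
  O=O: 3 × 485 = 1455
  Σ(broken) = 4650 kJ
Bonds formed (products):
  C=O: 4 × 790 = 3160
  O-H: 6 × 472 = 2832
  Σ(formed) = 5992 kJ
ΔH = Σ(broken) − Σ(formed) = 4650 − 5992 = −1342 kJ

ΔH ≈ −1342 kJ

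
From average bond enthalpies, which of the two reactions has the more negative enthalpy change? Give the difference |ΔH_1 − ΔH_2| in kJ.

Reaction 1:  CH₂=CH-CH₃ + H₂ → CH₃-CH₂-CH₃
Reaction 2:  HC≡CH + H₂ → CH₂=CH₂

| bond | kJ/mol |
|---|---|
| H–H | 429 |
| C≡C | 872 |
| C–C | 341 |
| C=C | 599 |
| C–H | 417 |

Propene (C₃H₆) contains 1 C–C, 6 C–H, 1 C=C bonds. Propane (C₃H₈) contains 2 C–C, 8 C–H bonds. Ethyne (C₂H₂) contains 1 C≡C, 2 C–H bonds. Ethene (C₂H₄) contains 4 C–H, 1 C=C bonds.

Reaction 1, by 15 kJ

Reaction 1:
  Bonds broken (reactants):
    C–C: 1 × 341 = 341
    C–H: 6 × 417 = 2502
    C=C: 1 × 599 = 599
    H–H: 1 × 429 = 429
    Σ(broken) = 3871 kJ
  Bonds formed (products):
    C–C: 2 × 341 = 682
    C–H: 8 × 417 = 3336
    Σ(formed) = 4018 kJ
  ΔH_1 = 3871 − 4018 = −147 kJ
Reaction 2:
  Bonds broken (reactants):
    C≡C: 1 × 872 = 872
    C–H: 2 × 417 = 834
    H–H: 1 × 429 = 429
    Σ(broken) = 2135 kJ
  Bonds formed (products):
    C–H: 4 × 417 = 1668
    C=C: 1 × 599 = 599
    Σ(formed) = 2267 kJ
  ΔH_2 = 2135 − 2267 = −132 kJ
ΔH_1 − ΔH_2 = −15 kJ, so reaction 1 has the more negative ΔH; |ΔH_1 − ΔH_2| = 15 kJ.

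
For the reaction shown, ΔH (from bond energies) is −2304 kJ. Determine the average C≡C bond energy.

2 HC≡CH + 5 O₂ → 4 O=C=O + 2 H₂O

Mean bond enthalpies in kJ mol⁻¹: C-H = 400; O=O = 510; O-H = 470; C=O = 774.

Let D be the C≡C bond energy.
Σ(broken) = 2×D + 4×400 + 5×510 = 4150 + 2D
Σ(formed) = 8×774 + 4×470 = 8072
ΔH = Σ(broken) − Σ(formed) = (4150 + 2D) − (8072) = −3922 + 2D
Setting this equal to −2304 kJ gives 2D = 1618, so D = 809 kJ/mol.

D(C≡C) ≈ 809 kJ/mol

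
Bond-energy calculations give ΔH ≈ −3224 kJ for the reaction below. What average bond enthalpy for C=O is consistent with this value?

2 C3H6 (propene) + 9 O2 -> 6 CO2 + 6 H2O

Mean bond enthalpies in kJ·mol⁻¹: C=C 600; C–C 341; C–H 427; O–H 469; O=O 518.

D(C=O) ≈ 772 kJ/mol

Let D be the C=O bond energy.
Σ(broken) = 2×341 + 12×427 + 2×600 + 9×518 = 11668
Σ(formed) = 12×D + 12×469 = 5628 + 12D
ΔH = Σ(broken) − Σ(formed) = (11668) − (5628 + 12D) = +6040 − 12D
Setting this equal to −3224 kJ gives 12D = 9264, so D = 772 kJ/mol.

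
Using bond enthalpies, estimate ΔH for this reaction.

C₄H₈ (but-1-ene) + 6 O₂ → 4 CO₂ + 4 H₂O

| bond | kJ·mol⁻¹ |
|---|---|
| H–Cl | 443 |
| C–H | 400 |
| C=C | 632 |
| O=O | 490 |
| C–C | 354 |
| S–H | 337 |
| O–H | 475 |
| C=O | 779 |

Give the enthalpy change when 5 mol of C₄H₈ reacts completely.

ΔH = −12760 kJ

Bonds broken (reactants):
  C–C: 2 × 354 = 708
  C–H: 8 × 400 = 3200
  C=C: 1 × 632 = 632
  O=O: 6 × 490 = 2940
  Σ(broken) = 7480 kJ
Bonds formed (products):
  C=O: 8 × 779 = 6232
  O–H: 8 × 475 = 3800
  Σ(formed) = 10032 kJ
ΔH = Σ(broken) − Σ(formed) = 7480 − 10032 = −2552 kJ
For 5× the reaction as written: 5 × (−2552) = −12760 kJ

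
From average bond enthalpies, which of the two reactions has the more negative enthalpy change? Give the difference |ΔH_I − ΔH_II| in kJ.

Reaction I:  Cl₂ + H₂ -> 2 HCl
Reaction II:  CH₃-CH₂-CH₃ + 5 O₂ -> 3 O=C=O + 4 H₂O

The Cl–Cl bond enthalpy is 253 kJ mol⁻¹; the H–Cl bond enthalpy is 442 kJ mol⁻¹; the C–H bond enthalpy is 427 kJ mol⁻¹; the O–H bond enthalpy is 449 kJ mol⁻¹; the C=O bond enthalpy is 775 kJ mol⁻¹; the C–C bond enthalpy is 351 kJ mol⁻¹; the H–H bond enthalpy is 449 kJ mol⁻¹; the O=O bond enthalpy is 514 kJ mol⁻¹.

Reaction II, by 1372 kJ

Reaction I:
  Bonds broken (reactants):
    Cl–Cl: 1 × 253 = 253
    H–H: 1 × 449 = 449
    Σ(broken) = 702 kJ
  Bonds formed (products):
    H–Cl: 2 × 442 = 884
    Σ(formed) = 884 kJ
  ΔH_I = 702 − 884 = −182 kJ
Reaction II:
  Bonds broken (reactants):
    C–C: 2 × 351 = 702
    C–H: 8 × 427 = 3416
    O=O: 5 × 514 = 2570
    Σ(broken) = 6688 kJ
  Bonds formed (products):
    C=O: 6 × 775 = 4650
    O–H: 8 × 449 = 3592
    Σ(formed) = 8242 kJ
  ΔH_II = 6688 − 8242 = −1554 kJ
ΔH_I − ΔH_II = +1372 kJ, so reaction II has the more negative ΔH; |ΔH_I − ΔH_II| = 1372 kJ.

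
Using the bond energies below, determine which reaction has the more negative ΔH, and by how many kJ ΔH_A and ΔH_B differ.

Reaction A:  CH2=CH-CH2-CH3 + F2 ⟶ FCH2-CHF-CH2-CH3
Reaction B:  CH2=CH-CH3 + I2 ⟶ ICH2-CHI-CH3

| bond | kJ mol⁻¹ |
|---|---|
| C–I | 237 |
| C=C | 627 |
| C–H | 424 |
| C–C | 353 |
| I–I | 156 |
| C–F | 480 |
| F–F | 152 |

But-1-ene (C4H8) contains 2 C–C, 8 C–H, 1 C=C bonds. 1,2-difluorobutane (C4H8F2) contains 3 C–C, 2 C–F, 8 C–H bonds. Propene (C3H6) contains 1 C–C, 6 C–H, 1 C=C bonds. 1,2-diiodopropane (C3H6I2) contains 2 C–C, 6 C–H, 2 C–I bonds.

Reaction A:
  Bonds broken (reactants):
    C–C: 2 × 353 = 706
    C–H: 8 × 424 = 3392
    C=C: 1 × 627 = 627
    F–F: 1 × 152 = 152
    Σ(broken) = 4877 kJ
  Bonds formed (products):
    C–C: 3 × 353 = 1059
    C–F: 2 × 480 = 960
    C–H: 8 × 424 = 3392
    Σ(formed) = 5411 kJ
  ΔH_A = 4877 − 5411 = −534 kJ
Reaction B:
  Bonds broken (reactants):
    C–C: 1 × 353 = 353
    C–H: 6 × 424 = 2544
    C=C: 1 × 627 = 627
    I–I: 1 × 156 = 156
    Σ(broken) = 3680 kJ
  Bonds formed (products):
    C–C: 2 × 353 = 706
    C–H: 6 × 424 = 2544
    C–I: 2 × 237 = 474
    Σ(formed) = 3724 kJ
  ΔH_B = 3680 − 3724 = −44 kJ
ΔH_A − ΔH_B = −490 kJ, so reaction A has the more negative ΔH; |ΔH_A − ΔH_B| = 490 kJ.

Reaction A, by 490 kJ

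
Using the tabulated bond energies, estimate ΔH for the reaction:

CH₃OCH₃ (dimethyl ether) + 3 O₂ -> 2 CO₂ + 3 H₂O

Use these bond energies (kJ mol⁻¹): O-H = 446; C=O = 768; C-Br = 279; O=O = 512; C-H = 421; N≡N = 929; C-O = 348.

Bonds broken (reactants):
  C-H: 6 × 421 = 2526
  C-O: 2 × 348 = 696
  O=O: 3 × 512 = 1536
  Σ(broken) = 4758 kJ
Bonds formed (products):
  C=O: 4 × 768 = 3072
  O-H: 6 × 446 = 2676
  Σ(formed) = 5748 kJ
ΔH = Σ(broken) − Σ(formed) = 4758 − 5748 = −990 kJ

ΔH ≈ −990 kJ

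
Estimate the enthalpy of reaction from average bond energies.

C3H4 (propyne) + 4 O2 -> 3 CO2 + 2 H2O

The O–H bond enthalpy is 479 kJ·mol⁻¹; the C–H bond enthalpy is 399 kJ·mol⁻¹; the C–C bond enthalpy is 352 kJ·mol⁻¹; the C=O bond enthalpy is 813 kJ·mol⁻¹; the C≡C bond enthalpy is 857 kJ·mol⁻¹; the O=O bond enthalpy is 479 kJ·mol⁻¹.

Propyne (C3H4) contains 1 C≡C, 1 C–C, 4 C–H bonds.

ΔH ≈ −2073 kJ

Bonds broken (reactants):
  C≡C: 1 × 857 = 857
  C–C: 1 × 352 = 352
  C–H: 4 × 399 = 1596
  O=O: 4 × 479 = 1916
  Σ(broken) = 4721 kJ
Bonds formed (products):
  C=O: 6 × 813 = 4878
  O–H: 4 × 479 = 1916
  Σ(formed) = 6794 kJ
ΔH = Σ(broken) − Σ(formed) = 4721 − 6794 = −2073 kJ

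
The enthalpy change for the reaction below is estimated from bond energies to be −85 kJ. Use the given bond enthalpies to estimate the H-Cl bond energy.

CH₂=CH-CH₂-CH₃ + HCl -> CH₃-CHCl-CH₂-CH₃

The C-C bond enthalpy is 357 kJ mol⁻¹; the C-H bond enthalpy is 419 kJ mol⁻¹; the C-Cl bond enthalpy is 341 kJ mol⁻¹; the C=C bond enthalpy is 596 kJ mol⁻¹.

D(H-Cl) ≈ 436 kJ/mol

Let D be the H-Cl bond energy.
Σ(broken) = 2×357 + 8×419 + 1×596 + 1×D = 4662 + D
Σ(formed) = 3×357 + 1×341 + 9×419 = 5183
ΔH = Σ(broken) − Σ(formed) = (4662 + D) − (5183) = −521 + D
Setting this equal to −85 kJ gives D = 436 kJ/mol.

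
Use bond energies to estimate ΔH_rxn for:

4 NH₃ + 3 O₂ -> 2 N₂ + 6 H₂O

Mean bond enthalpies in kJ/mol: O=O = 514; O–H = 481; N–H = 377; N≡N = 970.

Bonds broken (reactants):
  N–H: 12 × 377 = 4524
  O=O: 3 × 514 = 1542
  Σ(broken) = 6066 kJ
Bonds formed (products):
  N≡N: 2 × 970 = 1940
  O–H: 12 × 481 = 5772
  Σ(formed) = 7712 kJ
ΔH = Σ(broken) − Σ(formed) = 6066 − 7712 = −1646 kJ

ΔH ≈ −1646 kJ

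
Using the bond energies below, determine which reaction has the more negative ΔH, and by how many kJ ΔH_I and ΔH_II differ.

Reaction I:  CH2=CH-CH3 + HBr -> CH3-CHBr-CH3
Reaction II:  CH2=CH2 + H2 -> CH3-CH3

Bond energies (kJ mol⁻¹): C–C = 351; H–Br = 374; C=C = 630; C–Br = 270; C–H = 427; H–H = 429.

Reaction II, by 102 kJ

Reaction I:
  Bonds broken (reactants):
    C–C: 1 × 351 = 351
    C–H: 6 × 427 = 2562
    C=C: 1 × 630 = 630
    H–Br: 1 × 374 = 374
    Σ(broken) = 3917 kJ
  Bonds formed (products):
    C–Br: 1 × 270 = 270
    C–C: 2 × 351 = 702
    C–H: 7 × 427 = 2989
    Σ(formed) = 3961 kJ
  ΔH_I = 3917 − 3961 = −44 kJ
Reaction II:
  Bonds broken (reactants):
    C–H: 4 × 427 = 1708
    C=C: 1 × 630 = 630
    H–H: 1 × 429 = 429
    Σ(broken) = 2767 kJ
  Bonds formed (products):
    C–C: 1 × 351 = 351
    C–H: 6 × 427 = 2562
    Σ(formed) = 2913 kJ
  ΔH_II = 2767 − 2913 = −146 kJ
ΔH_I − ΔH_II = +102 kJ, so reaction II has the more negative ΔH; |ΔH_I − ΔH_II| = 102 kJ.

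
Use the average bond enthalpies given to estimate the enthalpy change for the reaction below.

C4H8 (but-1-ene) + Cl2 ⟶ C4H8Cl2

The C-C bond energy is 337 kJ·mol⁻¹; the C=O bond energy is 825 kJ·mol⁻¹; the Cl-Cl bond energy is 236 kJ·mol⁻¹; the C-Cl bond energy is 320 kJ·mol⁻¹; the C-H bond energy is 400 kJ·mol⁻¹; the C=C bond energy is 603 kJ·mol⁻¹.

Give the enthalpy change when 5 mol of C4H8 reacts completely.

Bonds broken (reactants):
  C-C: 2 × 337 = 674
  C-H: 8 × 400 = 3200
  C=C: 1 × 603 = 603
  Cl-Cl: 1 × 236 = 236
  Σ(broken) = 4713 kJ
Bonds formed (products):
  C-C: 3 × 337 = 1011
  C-Cl: 2 × 320 = 640
  C-H: 8 × 400 = 3200
  Σ(formed) = 4851 kJ
ΔH = Σ(broken) − Σ(formed) = 4713 − 4851 = −138 kJ
For 5× the reaction as written: 5 × (−138) = −690 kJ

ΔH = −690 kJ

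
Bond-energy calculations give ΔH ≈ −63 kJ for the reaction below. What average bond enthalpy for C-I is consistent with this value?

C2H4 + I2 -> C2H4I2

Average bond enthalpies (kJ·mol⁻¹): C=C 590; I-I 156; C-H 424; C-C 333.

Let D be the C-I bond energy.
Σ(broken) = 4×424 + 1×590 + 1×156 = 2442
Σ(formed) = 1×333 + 4×424 + 2×D = 2029 + 2D
ΔH = Σ(broken) − Σ(formed) = (2442) − (2029 + 2D) = +413 − 2D
Setting this equal to −63 kJ gives 2D = 476, so D = 238 kJ/mol.

D(C-I) ≈ 238 kJ/mol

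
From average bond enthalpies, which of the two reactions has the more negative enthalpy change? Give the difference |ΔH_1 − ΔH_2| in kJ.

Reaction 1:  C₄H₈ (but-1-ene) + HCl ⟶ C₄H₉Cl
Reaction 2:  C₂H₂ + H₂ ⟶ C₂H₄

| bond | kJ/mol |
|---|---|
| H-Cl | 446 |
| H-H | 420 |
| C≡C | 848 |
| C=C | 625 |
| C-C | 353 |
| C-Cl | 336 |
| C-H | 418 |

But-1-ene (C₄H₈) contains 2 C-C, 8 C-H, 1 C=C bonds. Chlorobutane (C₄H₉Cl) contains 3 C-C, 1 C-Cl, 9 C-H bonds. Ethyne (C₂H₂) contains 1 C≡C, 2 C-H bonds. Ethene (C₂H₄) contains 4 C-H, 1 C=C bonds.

Reaction 1:
  Bonds broken (reactants):
    C-C: 2 × 353 = 706
    C-H: 8 × 418 = 3344
    C=C: 1 × 625 = 625
    H-Cl: 1 × 446 = 446
    Σ(broken) = 5121 kJ
  Bonds formed (products):
    C-C: 3 × 353 = 1059
    C-Cl: 1 × 336 = 336
    C-H: 9 × 418 = 3762
    Σ(formed) = 5157 kJ
  ΔH_1 = 5121 − 5157 = −36 kJ
Reaction 2:
  Bonds broken (reactants):
    C≡C: 1 × 848 = 848
    C-H: 2 × 418 = 836
    H-H: 1 × 420 = 420
    Σ(broken) = 2104 kJ
  Bonds formed (products):
    C-H: 4 × 418 = 1672
    C=C: 1 × 625 = 625
    Σ(formed) = 2297 kJ
  ΔH_2 = 2104 − 2297 = −193 kJ
ΔH_1 − ΔH_2 = +157 kJ, so reaction 2 has the more negative ΔH; |ΔH_1 − ΔH_2| = 157 kJ.

Reaction 2, by 157 kJ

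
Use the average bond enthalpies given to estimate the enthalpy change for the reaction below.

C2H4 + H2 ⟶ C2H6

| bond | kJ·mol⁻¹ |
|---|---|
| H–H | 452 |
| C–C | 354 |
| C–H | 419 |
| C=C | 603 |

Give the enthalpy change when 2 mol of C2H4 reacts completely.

ΔH = −274 kJ

Bonds broken (reactants):
  C–H: 4 × 419 = 1676
  C=C: 1 × 603 = 603
  H–H: 1 × 452 = 452
  Σ(broken) = 2731 kJ
Bonds formed (products):
  C–C: 1 × 354 = 354
  C–H: 6 × 419 = 2514
  Σ(formed) = 2868 kJ
ΔH = Σ(broken) − Σ(formed) = 2731 − 2868 = −137 kJ
For 2× the reaction as written: 2 × (−137) = −274 kJ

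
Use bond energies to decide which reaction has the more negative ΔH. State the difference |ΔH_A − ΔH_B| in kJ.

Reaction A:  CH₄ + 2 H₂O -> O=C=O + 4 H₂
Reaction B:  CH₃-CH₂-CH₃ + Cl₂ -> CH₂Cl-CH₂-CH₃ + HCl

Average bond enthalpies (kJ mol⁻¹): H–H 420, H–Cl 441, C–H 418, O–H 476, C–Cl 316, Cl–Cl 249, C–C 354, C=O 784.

Reaction A:
  Bonds broken (reactants):
    C–H: 4 × 418 = 1672
    O–H: 4 × 476 = 1904
    Σ(broken) = 3576 kJ
  Bonds formed (products):
    C=O: 2 × 784 = 1568
    H–H: 4 × 420 = 1680
    Σ(formed) = 3248 kJ
  ΔH_A = 3576 − 3248 = +328 kJ
Reaction B:
  Bonds broken (reactants):
    C–C: 2 × 354 = 708
    C–H: 8 × 418 = 3344
    Cl–Cl: 1 × 249 = 249
    Σ(broken) = 4301 kJ
  Bonds formed (products):
    C–C: 2 × 354 = 708
    C–Cl: 1 × 316 = 316
    C–H: 7 × 418 = 2926
    H–Cl: 1 × 441 = 441
    Σ(formed) = 4391 kJ
  ΔH_B = 4301 − 4391 = −90 kJ
ΔH_A − ΔH_B = +418 kJ, so reaction B has the more negative ΔH; |ΔH_A − ΔH_B| = 418 kJ.

Reaction B, by 418 kJ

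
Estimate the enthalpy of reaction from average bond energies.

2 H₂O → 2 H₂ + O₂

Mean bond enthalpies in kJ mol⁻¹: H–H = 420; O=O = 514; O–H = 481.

ΔH ≈ +570 kJ

Bonds broken (reactants):
  O–H: 4 × 481 = 1924
  Σ(broken) = 1924 kJ
Bonds formed (products):
  H–H: 2 × 420 = 840
  O=O: 1 × 514 = 514
  Σ(formed) = 1354 kJ
ΔH = Σ(broken) − Σ(formed) = 1924 − 1354 = +570 kJ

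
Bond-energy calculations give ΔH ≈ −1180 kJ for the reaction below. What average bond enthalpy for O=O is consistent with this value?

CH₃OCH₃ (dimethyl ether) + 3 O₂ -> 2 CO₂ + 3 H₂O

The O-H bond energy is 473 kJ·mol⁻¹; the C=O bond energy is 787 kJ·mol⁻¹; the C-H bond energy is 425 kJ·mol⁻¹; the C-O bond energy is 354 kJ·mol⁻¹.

Let D be the O=O bond energy.
Σ(broken) = 6×425 + 2×354 + 3×D = 3258 + 3D
Σ(formed) = 4×787 + 6×473 = 5986
ΔH = Σ(broken) − Σ(formed) = (3258 + 3D) − (5986) = −2728 + 3D
Setting this equal to −1180 kJ gives 3D = 1548, so D = 516 kJ/mol.

D(O=O) ≈ 516 kJ/mol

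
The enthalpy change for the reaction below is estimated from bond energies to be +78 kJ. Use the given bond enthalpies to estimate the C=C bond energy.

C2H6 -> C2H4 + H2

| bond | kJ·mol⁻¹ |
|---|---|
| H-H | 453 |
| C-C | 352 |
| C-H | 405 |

Let D be the C=C bond energy.
Σ(broken) = 1×352 + 6×405 = 2782
Σ(formed) = 4×405 + 1×D + 1×453 = 2073 + D
ΔH = Σ(broken) − Σ(formed) = (2782) − (2073 + D) = +709 − D
Setting this equal to +78 kJ gives D = 631 kJ/mol.

D(C=C) ≈ 631 kJ/mol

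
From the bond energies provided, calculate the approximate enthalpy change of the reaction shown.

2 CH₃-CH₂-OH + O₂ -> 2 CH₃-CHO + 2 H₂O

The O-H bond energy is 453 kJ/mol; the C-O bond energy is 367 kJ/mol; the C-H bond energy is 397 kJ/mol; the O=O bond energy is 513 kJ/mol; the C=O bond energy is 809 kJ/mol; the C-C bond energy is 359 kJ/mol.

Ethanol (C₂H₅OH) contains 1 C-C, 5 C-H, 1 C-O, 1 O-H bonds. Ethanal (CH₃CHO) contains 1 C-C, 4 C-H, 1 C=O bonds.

Bonds broken (reactants):
  C-C: 2 × 359 = 718
  C-H: 10 × 397 = 3970
  C-O: 2 × 367 = 734
  O-H: 2 × 453 = 906
  O=O: 1 × 513 = 513
  Σ(broken) = 6841 kJ
Bonds formed (products):
  C-C: 2 × 359 = 718
  C-H: 8 × 397 = 3176
  C=O: 2 × 809 = 1618
  O-H: 4 × 453 = 1812
  Σ(formed) = 7324 kJ
ΔH = Σ(broken) − Σ(formed) = 6841 − 7324 = −483 kJ

ΔH ≈ −483 kJ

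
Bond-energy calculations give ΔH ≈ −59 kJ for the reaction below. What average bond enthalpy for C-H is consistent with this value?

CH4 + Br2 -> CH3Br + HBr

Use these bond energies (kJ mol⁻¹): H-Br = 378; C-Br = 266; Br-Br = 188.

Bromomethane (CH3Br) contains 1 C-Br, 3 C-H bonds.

D(C-H) ≈ 397 kJ/mol

Let D be the C-H bond energy.
Σ(broken) = 1×188 + 4×D = 188 + 4D
Σ(formed) = 1×266 + 3×D + 1×378 = 644 + 3D
ΔH = Σ(broken) − Σ(formed) = (188 + 4D) − (644 + 3D) = −456 + D
Setting this equal to −59 kJ gives D = 397 kJ/mol.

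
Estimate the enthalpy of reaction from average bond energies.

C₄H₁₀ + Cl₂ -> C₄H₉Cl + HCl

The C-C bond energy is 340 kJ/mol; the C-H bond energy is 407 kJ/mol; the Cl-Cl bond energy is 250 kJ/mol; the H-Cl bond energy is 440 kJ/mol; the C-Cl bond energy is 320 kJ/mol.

Bonds broken (reactants):
  C-C: 3 × 340 = 1020
  C-H: 10 × 407 = 4070
  Cl-Cl: 1 × 250 = 250
  Σ(broken) = 5340 kJ
Bonds formed (products):
  C-C: 3 × 340 = 1020
  C-Cl: 1 × 320 = 320
  C-H: 9 × 407 = 3663
  H-Cl: 1 × 440 = 440
  Σ(formed) = 5443 kJ
ΔH = Σ(broken) − Σ(formed) = 5340 − 5443 = −103 kJ

ΔH ≈ −103 kJ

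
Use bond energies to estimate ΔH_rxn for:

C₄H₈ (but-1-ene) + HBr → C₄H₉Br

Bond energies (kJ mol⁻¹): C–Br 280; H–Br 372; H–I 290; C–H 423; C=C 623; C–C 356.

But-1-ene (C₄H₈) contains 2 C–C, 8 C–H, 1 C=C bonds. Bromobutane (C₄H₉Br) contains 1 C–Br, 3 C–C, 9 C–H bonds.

ΔH ≈ −64 kJ

Bonds broken (reactants):
  C–C: 2 × 356 = 712
  C–H: 8 × 423 = 3384
  C=C: 1 × 623 = 623
  H–Br: 1 × 372 = 372
  Σ(broken) = 5091 kJ
Bonds formed (products):
  C–Br: 1 × 280 = 280
  C–C: 3 × 356 = 1068
  C–H: 9 × 423 = 3807
  Σ(formed) = 5155 kJ
ΔH = Σ(broken) − Σ(formed) = 5091 − 5155 = −64 kJ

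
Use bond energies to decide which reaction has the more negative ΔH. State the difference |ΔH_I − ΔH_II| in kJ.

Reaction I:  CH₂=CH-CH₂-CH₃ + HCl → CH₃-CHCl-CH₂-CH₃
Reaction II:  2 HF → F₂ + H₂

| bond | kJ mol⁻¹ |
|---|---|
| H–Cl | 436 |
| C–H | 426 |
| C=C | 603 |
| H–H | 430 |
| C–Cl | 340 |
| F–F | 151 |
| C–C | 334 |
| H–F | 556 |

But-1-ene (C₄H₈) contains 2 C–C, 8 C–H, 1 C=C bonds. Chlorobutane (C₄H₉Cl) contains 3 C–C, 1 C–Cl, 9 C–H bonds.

Reaction I:
  Bonds broken (reactants):
    C–C: 2 × 334 = 668
    C–H: 8 × 426 = 3408
    C=C: 1 × 603 = 603
    H–Cl: 1 × 436 = 436
    Σ(broken) = 5115 kJ
  Bonds formed (products):
    C–C: 3 × 334 = 1002
    C–Cl: 1 × 340 = 340
    C–H: 9 × 426 = 3834
    Σ(formed) = 5176 kJ
  ΔH_I = 5115 − 5176 = −61 kJ
Reaction II:
  Bonds broken (reactants):
    H–F: 2 × 556 = 1112
    Σ(broken) = 1112 kJ
  Bonds formed (products):
    F–F: 1 × 151 = 151
    H–H: 1 × 430 = 430
    Σ(formed) = 581 kJ
  ΔH_II = 1112 − 581 = +531 kJ
ΔH_I − ΔH_II = −592 kJ, so reaction I has the more negative ΔH; |ΔH_I − ΔH_II| = 592 kJ.

Reaction I, by 592 kJ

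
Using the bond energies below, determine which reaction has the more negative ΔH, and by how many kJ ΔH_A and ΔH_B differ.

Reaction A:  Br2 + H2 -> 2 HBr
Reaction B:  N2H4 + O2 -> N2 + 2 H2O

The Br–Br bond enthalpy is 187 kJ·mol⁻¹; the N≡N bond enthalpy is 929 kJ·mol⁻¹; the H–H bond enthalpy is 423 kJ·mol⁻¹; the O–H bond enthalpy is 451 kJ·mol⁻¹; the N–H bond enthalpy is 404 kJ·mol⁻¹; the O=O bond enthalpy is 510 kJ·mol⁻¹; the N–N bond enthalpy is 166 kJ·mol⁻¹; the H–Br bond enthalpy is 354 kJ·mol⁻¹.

Reaction A:
  Bonds broken (reactants):
    Br–Br: 1 × 187 = 187
    H–H: 1 × 423 = 423
    Σ(broken) = 610 kJ
  Bonds formed (products):
    H–Br: 2 × 354 = 708
    Σ(formed) = 708 kJ
  ΔH_A = 610 − 708 = −98 kJ
Reaction B:
  Bonds broken (reactants):
    N–H: 4 × 404 = 1616
    N–N: 1 × 166 = 166
    O=O: 1 × 510 = 510
    Σ(broken) = 2292 kJ
  Bonds formed (products):
    N≡N: 1 × 929 = 929
    O–H: 4 × 451 = 1804
    Σ(formed) = 2733 kJ
  ΔH_B = 2292 − 2733 = −441 kJ
ΔH_A − ΔH_B = +343 kJ, so reaction B has the more negative ΔH; |ΔH_A − ΔH_B| = 343 kJ.

Reaction B, by 343 kJ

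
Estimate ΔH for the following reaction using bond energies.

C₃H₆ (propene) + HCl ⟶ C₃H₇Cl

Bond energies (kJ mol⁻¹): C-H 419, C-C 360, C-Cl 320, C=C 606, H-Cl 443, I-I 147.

Bonds broken (reactants):
  C-C: 1 × 360 = 360
  C-H: 6 × 419 = 2514
  C=C: 1 × 606 = 606
  H-Cl: 1 × 443 = 443
  Σ(broken) = 3923 kJ
Bonds formed (products):
  C-C: 2 × 360 = 720
  C-Cl: 1 × 320 = 320
  C-H: 7 × 419 = 2933
  Σ(formed) = 3973 kJ
ΔH = Σ(broken) − Σ(formed) = 3923 − 3973 = −50 kJ

ΔH ≈ −50 kJ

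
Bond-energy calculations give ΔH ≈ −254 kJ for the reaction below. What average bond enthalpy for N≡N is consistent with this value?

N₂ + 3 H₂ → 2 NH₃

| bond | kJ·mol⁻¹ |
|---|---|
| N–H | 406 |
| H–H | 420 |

Let D be the N≡N bond energy.
Σ(broken) = 3×420 + 1×D = 1260 + D
Σ(formed) = 6×406 = 2436
ΔH = Σ(broken) − Σ(formed) = (1260 + D) − (2436) = −1176 + D
Setting this equal to −254 kJ gives D = 922 kJ/mol.

D(N≡N) ≈ 922 kJ/mol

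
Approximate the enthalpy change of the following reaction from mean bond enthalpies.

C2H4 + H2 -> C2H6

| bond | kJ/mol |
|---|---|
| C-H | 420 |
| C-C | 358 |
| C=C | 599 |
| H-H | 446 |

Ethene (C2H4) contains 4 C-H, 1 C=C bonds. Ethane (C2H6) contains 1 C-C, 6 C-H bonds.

Bonds broken (reactants):
  C-H: 4 × 420 = 1680
  C=C: 1 × 599 = 599
  H-H: 1 × 446 = 446
  Σ(broken) = 2725 kJ
Bonds formed (products):
  C-C: 1 × 358 = 358
  C-H: 6 × 420 = 2520
  Σ(formed) = 2878 kJ
ΔH = Σ(broken) − Σ(formed) = 2725 − 2878 = −153 kJ

ΔH ≈ −153 kJ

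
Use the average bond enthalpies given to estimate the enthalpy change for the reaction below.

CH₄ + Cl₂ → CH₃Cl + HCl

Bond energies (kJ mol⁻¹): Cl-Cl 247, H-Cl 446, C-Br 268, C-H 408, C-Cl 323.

ΔH ≈ −114 kJ

Bonds broken (reactants):
  C-H: 4 × 408 = 1632
  Cl-Cl: 1 × 247 = 247
  Σ(broken) = 1879 kJ
Bonds formed (products):
  C-Cl: 1 × 323 = 323
  C-H: 3 × 408 = 1224
  H-Cl: 1 × 446 = 446
  Σ(formed) = 1993 kJ
ΔH = Σ(broken) − Σ(formed) = 1879 − 1993 = −114 kJ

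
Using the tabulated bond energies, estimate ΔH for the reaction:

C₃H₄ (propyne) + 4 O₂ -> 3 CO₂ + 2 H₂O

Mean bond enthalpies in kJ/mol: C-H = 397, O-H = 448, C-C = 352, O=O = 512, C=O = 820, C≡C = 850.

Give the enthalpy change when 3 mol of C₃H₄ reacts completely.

ΔH = −5622 kJ

Bonds broken (reactants):
  C≡C: 1 × 850 = 850
  C-C: 1 × 352 = 352
  C-H: 4 × 397 = 1588
  O=O: 4 × 512 = 2048
  Σ(broken) = 4838 kJ
Bonds formed (products):
  C=O: 6 × 820 = 4920
  O-H: 4 × 448 = 1792
  Σ(formed) = 6712 kJ
ΔH = Σ(broken) − Σ(formed) = 4838 − 6712 = −1874 kJ
For 3× the reaction as written: 3 × (−1874) = −5622 kJ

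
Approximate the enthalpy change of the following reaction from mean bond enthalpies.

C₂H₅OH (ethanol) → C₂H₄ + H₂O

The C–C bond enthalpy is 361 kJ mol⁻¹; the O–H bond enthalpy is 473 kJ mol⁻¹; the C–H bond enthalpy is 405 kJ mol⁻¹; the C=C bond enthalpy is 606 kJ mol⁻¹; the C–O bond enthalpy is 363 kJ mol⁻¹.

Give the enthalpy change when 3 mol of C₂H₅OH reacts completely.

Bonds broken (reactants):
  C–C: 1 × 361 = 361
  C–H: 5 × 405 = 2025
  C–O: 1 × 363 = 363
  O–H: 1 × 473 = 473
  Σ(broken) = 3222 kJ
Bonds formed (products):
  C–H: 4 × 405 = 1620
  C=C: 1 × 606 = 606
  O–H: 2 × 473 = 946
  Σ(formed) = 3172 kJ
ΔH = Σ(broken) − Σ(formed) = 3222 − 3172 = +50 kJ
For 3× the reaction as written: 3 × (+50) = +150 kJ

ΔH = +150 kJ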